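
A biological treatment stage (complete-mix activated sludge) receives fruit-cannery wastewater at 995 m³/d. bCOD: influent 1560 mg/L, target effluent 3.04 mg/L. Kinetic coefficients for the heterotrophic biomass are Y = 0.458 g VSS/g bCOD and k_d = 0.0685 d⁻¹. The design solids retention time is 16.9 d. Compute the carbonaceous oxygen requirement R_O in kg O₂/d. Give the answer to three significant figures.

R_O ≈ 1080 kg O₂/d

The observed yield is Y_obs = Y/(1 + k_d·θ_c) = 0.458 / (1 + 0.0685 × 16.9) = 0.458 / 2.158 = 0.2123 g VSS per g bCOD removed.
Substrate removed = Q·(S₀ − S) = 995 m³/d × (1560 − 3.04) g/m³ = 1.55×10^6 g/d = 1549 kg/d.
Biomass synthesised: P_X = Y_obs × 1549 = 328.8 kg VSS/d.
R_O = Q·(S₀ − S) − 1.42·P_X = 1549 − 1.42 × 328.8 = 1082 kg O₂/d.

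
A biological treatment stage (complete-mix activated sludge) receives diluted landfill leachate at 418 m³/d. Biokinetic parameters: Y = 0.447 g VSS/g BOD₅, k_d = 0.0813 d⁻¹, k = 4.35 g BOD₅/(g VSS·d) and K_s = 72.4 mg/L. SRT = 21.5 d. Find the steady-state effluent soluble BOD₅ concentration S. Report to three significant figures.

S ≈ 5.09 mg/L

For a completely mixed reactor with recycle the Lawrence–McCarty relation gives S = K_s·(1 + k_d·θ_c) / [θ_c·(Y·k − k_d) − 1] = 72.4 × (1 + 0.0813 × 21.5) / [21.5 × (0.447 × 4.35 − 0.0813) − 1] = 199.0 / 39.06 = 5.094 mg/L.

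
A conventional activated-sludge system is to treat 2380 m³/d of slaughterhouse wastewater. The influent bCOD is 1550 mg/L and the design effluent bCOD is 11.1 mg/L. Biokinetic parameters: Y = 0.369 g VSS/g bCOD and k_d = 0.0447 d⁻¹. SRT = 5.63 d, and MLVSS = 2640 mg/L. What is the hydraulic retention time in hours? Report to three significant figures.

τ ≈ 23.2 h

Rearranging the biomass balance for a CMAS with decay, V = Y·Q·ΔS·θ_c / [X·(1+k_d θ_c)] = 0.369 × 2380 × (1550 − 11.1) × 5.63 / [2640 × (1 + 0.0447 × 5.63)] = 7.61×10^6 / 3304 = 2303 m³.
τ = V/Q = 2303/2380 = 0.9675 d, or 23.22 h.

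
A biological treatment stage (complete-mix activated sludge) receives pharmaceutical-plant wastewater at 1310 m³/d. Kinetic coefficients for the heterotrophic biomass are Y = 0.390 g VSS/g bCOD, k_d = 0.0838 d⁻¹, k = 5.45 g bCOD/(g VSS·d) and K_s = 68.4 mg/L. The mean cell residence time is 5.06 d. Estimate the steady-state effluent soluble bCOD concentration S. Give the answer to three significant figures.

S ≈ 10.4 mg/L

Effluent substrate depends only on kinetics and SRT: S = K_s(1 + k_d θ_c) / [θ_c(Yk − k_d) − 1] = 68.4 × (1 + 0.0838 × 5.06) / [5.06 × (0.390 × 5.45 − 0.0838) − 1] = 97.40 / 9.331 = 10.44 mg/L.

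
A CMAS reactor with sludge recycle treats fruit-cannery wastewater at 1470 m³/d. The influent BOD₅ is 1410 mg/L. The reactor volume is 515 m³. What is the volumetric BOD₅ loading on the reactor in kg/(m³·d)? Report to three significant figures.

Applied BOD₅ load per unit volume = Q·S₀/V = (1470 × 1410/1000)/515.0 = 4.025 kg BOD₅·m⁻³·d⁻¹.

L_v ≈ 4.02 kg BOD₅/(m³·d)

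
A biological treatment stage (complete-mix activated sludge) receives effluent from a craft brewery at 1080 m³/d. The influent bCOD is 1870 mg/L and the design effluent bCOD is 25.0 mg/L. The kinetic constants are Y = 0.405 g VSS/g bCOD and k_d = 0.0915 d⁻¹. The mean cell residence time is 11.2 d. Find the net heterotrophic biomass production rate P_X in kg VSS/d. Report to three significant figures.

Correct the yield for decay: Y_obs = Y/(1 + k_d θ_c) = 0.405 / (1 + 0.0915 × 11.2) = 0.405 / 2.025 = 0.2000.
Substrate removed = Q·(S₀ − S) = 1080 m³/d × (1870 − 25.0) g/m³ = 1.99×10^6 g/d = 1993 kg/d.
P_X = Y_obs · Q(S₀ − S) = 0.2000 × 1993 = 398.6 kg VSS/d.

P_X ≈ 399 kg VSS/d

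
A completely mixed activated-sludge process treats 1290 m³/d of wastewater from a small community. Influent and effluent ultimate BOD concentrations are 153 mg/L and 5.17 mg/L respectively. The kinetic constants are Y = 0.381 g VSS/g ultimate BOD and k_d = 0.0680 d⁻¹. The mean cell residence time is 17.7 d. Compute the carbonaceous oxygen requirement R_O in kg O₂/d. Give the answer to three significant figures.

R_O ≈ 144 kg O₂/d

Observed yield with endogenous decay: Y_obs = Y / (1 + k_d·θ_c) = 0.381 / (1 + 0.0680 × 17.7) = 0.381 / 2.204 = 0.1729 g VSS/g ultimate BOD.
Q·(S₀ − S) = 1290 × (153 − 5.17) × 10⁻³ = 190.7 kg/d removed.
Biomass synthesised: P_X = Y_obs × 190.7 = 32.97 kg VSS/d.
Carbonaceous O₂ demand = substrate oxidised − cell-mass equivalent = 190.7 − 1.42 × 32.97 = 143.9 kg O₂/d.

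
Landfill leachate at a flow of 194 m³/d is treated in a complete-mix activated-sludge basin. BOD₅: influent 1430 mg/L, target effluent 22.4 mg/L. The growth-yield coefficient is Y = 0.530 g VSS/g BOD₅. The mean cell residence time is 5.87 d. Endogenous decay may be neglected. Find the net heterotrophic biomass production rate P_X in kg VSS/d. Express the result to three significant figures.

With endogenous decay neglected, the observed yield equals the true yield: Y_obs = Y = 0.530 g VSS/g BOD₅.
Q·(S₀ − S) = 194 × (1430 − 22.4) × 10⁻³ = 273.1 kg/d removed.
Biomass produced: P_X = Y_obs·Q·ΔS = 0.5300 × 273.1 ≈ 144.7 kg VSS/d.

P_X ≈ 145 kg VSS/d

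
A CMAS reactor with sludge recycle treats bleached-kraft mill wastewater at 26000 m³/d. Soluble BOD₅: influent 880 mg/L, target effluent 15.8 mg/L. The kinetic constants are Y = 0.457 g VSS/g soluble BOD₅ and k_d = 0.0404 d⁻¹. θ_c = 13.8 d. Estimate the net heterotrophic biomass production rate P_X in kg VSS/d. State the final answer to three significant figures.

P_X ≈ 6590 kg VSS/d

The observed yield is Y_obs = Y/(1 + k_d·θ_c) = 0.457 / (1 + 0.0404 × 13.8) = 0.457 / 1.558 = 0.2934 g VSS per g soluble BOD₅ removed.
Q·(S₀ − S) = 26000 × (880 − 15.8) × 10⁻³ = 22469 kg/d removed.
So the net sludge growth is P_X = 0.2934 × 22469 = 6593 kg VSS/d.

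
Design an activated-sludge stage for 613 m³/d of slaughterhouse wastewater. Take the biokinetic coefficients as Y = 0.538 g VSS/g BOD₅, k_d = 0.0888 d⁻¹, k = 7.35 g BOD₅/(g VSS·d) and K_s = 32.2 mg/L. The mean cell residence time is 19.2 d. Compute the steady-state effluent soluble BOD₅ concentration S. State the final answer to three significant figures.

From the Monod/SRT balance for a CMAS, S = K_s·(1+k_d θ_c)/[θ_c·(Y k − k_d) − 1] = 32.2 × (1 + 0.0888 × 19.2) / [19.2 × (0.538 × 7.35 − 0.0888) − 1] = 87.10 / 73.22 = 1.190 mg/L.

S ≈ 1.19 mg/L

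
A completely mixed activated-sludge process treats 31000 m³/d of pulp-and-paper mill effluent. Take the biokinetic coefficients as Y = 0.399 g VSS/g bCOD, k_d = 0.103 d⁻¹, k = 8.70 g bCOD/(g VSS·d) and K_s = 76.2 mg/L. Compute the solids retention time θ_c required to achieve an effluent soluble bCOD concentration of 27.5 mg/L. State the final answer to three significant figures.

θ_c ≈ 1.22 d

From 1/θ_c = Y·k·S/(K_s + S) − k_d: Y·k·S/(K_s+S) = 0.399 × 8.70 × 27.5 / (76.2 + 27.5) = 0.9205 d⁻¹.
Then 1/θ_c = μ − k_d = 0.9205 − 0.103 = 0.8175 d⁻¹, giving θ_c = 1.223 d.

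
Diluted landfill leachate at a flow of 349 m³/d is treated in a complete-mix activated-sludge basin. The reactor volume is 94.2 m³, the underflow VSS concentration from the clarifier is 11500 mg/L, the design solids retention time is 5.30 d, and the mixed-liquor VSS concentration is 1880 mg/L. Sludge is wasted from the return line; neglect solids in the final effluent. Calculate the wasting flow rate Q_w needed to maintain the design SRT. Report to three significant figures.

Q_w = (V·X)/(θ_c X_r) = 94.20 × 1880 / (5.30 × 11500) = 2.906 m³/d.

Q_w ≈ 2.91 m³/d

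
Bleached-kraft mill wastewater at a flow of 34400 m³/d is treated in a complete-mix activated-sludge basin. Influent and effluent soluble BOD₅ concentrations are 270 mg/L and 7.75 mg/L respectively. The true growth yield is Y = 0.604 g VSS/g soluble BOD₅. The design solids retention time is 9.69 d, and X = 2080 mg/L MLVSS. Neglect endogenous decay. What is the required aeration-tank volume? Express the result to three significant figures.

Biomass mass balance (decay neglected): V·X = Y·Q·(S₀ − S)·θ_c, so V = 0.604 × 34400 × (270 − 7.75) × 9.69 / 2080 = 25385 m³.

V ≈ 25400 m³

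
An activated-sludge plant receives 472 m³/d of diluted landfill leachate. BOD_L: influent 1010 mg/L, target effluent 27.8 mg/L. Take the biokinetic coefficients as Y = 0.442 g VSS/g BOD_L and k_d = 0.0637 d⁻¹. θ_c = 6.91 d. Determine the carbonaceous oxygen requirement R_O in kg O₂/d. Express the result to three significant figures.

R_O ≈ 262 kg O₂/d

The observed yield is Y_obs = Y/(1 + k_d·θ_c) = 0.442 / (1 + 0.0637 × 6.91) = 0.442 / 1.440 = 0.3069 g VSS per g BOD_L removed.
Q·(S₀ − S) = 472 × (1010 − 27.8) × 10⁻³ = 463.6 kg/d removed.
P_X = Y_obs·Q·(S₀ − S) = 0.3069 × 463.6 = 142.3 kg VSS/d.
Carbonaceous O₂ demand = substrate oxidised − cell-mass equivalent = 463.6 − 1.42 × 142.3 = 261.6 kg O₂/d.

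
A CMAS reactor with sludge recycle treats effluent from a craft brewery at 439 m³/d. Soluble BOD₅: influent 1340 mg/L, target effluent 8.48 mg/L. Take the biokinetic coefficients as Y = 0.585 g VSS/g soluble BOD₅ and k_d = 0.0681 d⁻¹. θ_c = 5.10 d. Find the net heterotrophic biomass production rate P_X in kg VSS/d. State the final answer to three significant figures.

Observed yield with endogenous decay: Y_obs = Y / (1 + k_d·θ_c) = 0.585 / (1 + 0.0681 × 5.10) = 0.585 / 1.347 = 0.4342 g VSS/g soluble BOD₅.
Substrate removed = Q·(S₀ − S) = 439 m³/d × (1340 − 8.48) g/m³ = 5.85×10^5 g/d = 584.5 kg/d.
Biomass produced: P_X = Y_obs·Q·ΔS = 0.4342 × 584.5 ≈ 253.8 kg VSS/d.

P_X ≈ 254 kg VSS/d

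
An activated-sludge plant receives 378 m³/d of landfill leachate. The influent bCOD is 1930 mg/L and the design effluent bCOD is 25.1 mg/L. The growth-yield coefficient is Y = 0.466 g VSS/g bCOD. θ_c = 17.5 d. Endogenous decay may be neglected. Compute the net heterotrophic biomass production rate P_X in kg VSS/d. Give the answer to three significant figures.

No decay correction is needed, so Y_obs = Y = 0.466.
ΔS = 1930 − 25.1 = 1905 mg/L, so the substrate removal rate is 378 × 1905/1000 = 720.1 kg bCOD/d.
P_X = Y_obs · Q(S₀ − S) = 0.4660 × 720.1 = 335.5 kg VSS/d.

P_X ≈ 336 kg VSS/d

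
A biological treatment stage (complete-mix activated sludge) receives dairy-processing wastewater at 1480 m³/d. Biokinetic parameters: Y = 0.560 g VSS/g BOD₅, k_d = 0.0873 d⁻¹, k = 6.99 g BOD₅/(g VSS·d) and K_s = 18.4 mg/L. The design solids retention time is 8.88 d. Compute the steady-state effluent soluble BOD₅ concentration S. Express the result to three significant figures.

S ≈ 0.990 mg/L

For a completely mixed reactor with recycle the Lawrence–McCarty relation gives S = K_s·(1 + k_d·θ_c) / [θ_c·(Y·k − k_d) − 1] = 18.4 × (1 + 0.0873 × 8.88) / [8.88 × (0.560 × 6.99 − 0.0873) − 1] = 32.66 / 32.98 = 0.9903 mg/L.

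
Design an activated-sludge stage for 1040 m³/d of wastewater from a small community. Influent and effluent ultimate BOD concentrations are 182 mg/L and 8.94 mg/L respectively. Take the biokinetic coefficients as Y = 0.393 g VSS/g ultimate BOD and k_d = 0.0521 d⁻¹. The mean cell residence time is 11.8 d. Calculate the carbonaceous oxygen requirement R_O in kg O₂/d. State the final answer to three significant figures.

R_O ≈ 118 kg O₂/d

Y_obs = Y / (1 + k_d θ_c) = 0.393 / (1 + 0.0521 × 11.8) = 0.393 / 1.615 = 0.2434.
ΔS = 182 − 8.94 = 173.1 mg/L, so the substrate removal rate is 1040 × 173.1/1000 = 180.0 kg ultimate BOD/d.
Biomass synthesised: P_X = Y_obs × 180.0 = 43.80 kg VSS/d.
R_O = Q·(S₀ − S) − 1.42·P_X = 180.0 − 1.42 × 43.80 = 117.8 kg O₂/d.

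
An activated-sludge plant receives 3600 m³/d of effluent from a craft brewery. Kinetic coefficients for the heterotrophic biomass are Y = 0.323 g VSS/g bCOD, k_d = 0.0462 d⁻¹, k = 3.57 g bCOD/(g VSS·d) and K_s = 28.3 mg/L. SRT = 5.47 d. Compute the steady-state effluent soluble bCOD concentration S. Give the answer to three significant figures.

S ≈ 7.01 mg/L

From the Monod/SRT balance for a CMAS, S = K_s·(1+k_d θ_c)/[θ_c·(Y k − k_d) − 1] = 28.3 × (1 + 0.0462 × 5.47) / [5.47 × (0.323 × 3.57 − 0.0462) − 1] = 35.45 / 5.055 = 7.013 mg/L.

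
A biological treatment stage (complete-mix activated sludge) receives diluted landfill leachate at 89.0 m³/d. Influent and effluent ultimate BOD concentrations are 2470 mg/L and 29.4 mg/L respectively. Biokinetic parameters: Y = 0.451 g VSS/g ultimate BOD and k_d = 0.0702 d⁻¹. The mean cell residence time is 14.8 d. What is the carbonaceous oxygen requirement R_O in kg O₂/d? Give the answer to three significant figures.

R_O ≈ 149 kg O₂/d

Y_obs = Y / (1 + k_d θ_c) = 0.451 / (1 + 0.0702 × 14.8) = 0.451 / 2.039 = 0.2212.
Mass of ultimate BOD removed per day: Q(S₀ − S) = 89.0 × 2441 g/m³ = 217.2 kg/d.
Net sludge production P_X = 0.2212 × 217.2 = 48.05 kg VSS/d.
R_O = Q·ΔS − 1.42 P_X = 217.2 − 68.22 = 149.0 kg O₂/d.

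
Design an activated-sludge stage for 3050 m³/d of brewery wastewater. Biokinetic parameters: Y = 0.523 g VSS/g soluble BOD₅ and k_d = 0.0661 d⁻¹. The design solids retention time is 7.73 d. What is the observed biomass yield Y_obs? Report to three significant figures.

Correct the yield for decay: Y_obs = Y/(1 + k_d θ_c) = 0.523 / (1 + 0.0661 × 7.73) = 0.523 / 1.511 = 0.3461.

Y_obs ≈ 0.346 g VSS/g soluble BOD₅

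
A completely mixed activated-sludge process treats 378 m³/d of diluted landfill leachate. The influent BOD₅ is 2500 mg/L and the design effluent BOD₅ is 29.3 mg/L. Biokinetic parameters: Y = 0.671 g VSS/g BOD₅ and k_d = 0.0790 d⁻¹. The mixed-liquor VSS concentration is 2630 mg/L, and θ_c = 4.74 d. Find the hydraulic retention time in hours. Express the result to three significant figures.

τ ≈ 52.2 h

Rearranging the biomass balance for a CMAS with decay, V = Y·Q·ΔS·θ_c / [X·(1+k_d θ_c)] = 0.671 × 378 × (2500 − 29.3) × 4.74 / [2630 × (1 + 0.0790 × 4.74)] = 2.97×10^6 / 3615 = 821.7 m³.
Hydraulic retention time τ = V/Q = 821.7 / 378 = 2.174 d = 52.17 h.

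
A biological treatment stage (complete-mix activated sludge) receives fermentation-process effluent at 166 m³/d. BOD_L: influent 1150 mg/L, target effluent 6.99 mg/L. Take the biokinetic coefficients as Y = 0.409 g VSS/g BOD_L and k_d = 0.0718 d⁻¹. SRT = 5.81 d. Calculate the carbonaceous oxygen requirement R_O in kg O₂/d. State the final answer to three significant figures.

R_O ≈ 112 kg O₂/d

Y_obs = Y / (1 + k_d θ_c) = 0.409 / (1 + 0.0718 × 5.81) = 0.409 / 1.417 = 0.2886.
Mass of BOD_L removed per day: Q(S₀ − S) = 166 × 1143 g/m³ = 189.7 kg/d.
Biomass synthesised: P_X = Y_obs × 189.7 = 54.76 kg VSS/d.
R_O = Q·(S₀ − S) − 1.42·P_X = 189.7 − 1.42 × 54.76 = 112.0 kg O₂/d.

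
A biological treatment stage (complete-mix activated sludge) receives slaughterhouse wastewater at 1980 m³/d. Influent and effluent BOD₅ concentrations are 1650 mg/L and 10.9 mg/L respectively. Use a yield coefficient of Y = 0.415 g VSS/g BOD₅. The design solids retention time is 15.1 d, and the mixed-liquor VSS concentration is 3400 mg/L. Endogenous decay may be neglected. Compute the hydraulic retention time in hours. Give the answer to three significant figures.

τ ≈ 72.5 h

V·X = Y·Q·ΔS·θ_c gives V = 0.415 × 1980 × (1650 − 10.9) × 15.1 / 3400 = 5982 m³.
HRT = V/Q = 5982 m³ / 1980 m³·d⁻¹ = 3.021 d × 24 = 72.50 h.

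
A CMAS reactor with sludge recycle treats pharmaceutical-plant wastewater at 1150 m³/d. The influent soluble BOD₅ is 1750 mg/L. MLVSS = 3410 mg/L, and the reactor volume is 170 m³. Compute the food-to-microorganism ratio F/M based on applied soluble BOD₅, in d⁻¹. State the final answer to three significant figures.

F/M = Q·S₀ / (V·X) = 1150 × 1750 / (170.0 × 3410) = 3.472 g soluble BOD₅·(g VSS·d)⁻¹.

F/M ≈ 3.47 d⁻¹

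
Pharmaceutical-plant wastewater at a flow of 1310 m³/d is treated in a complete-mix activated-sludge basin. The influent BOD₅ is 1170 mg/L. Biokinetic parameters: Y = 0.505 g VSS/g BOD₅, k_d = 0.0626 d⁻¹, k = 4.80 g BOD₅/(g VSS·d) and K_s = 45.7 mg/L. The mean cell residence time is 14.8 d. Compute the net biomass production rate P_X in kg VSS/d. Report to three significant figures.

P_X ≈ 401 kg VSS/d

From the Monod/SRT balance for a CMAS, S = K_s·(1+k_d θ_c)/[θ_c·(Y k − k_d) − 1] = 45.7 × (1 + 0.0626 × 14.8) / [14.8 × (0.505 × 4.80 − 0.0626) − 1] = 88.04 / 33.95 = 2.593 mg/L.
The observed yield is Y_obs = Y/(1 + k_d·θ_c) = 0.505 / (1 + 0.0626 × 14.8) = 0.505 / 1.926 = 0.2621 g VSS per g BOD₅ removed.
Mass of BOD₅ removed per day: Q(S₀ − S) = 1310 × 1167 g/m³ = 1529 kg/d.
Net biomass production P_X = Y_obs × Q·(S₀ − S) = 0.2621 × 1529 = 400.9 kg VSS/d.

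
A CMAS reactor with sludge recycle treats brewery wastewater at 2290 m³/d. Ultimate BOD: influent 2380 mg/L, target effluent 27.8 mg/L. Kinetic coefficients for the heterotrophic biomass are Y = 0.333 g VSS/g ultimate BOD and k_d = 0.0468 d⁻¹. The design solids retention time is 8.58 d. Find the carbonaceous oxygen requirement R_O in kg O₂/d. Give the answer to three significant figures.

Correct the yield for decay: Y_obs = Y/(1 + k_d θ_c) = 0.333 / (1 + 0.0468 × 8.58) = 0.333 / 1.402 = 0.2376.
Substrate removed = Q·(S₀ − S) = 2290 m³/d × (2380 − 27.8) g/m³ = 5.39×10^6 g/d = 5387 kg/d.
Biomass synthesised: P_X = Y_obs × 5387 = 1280 kg VSS/d.
R_O = Q·ΔS − 1.42 P_X = 5387 − 1817 = 3569 kg O₂/d.

R_O ≈ 3570 kg O₂/d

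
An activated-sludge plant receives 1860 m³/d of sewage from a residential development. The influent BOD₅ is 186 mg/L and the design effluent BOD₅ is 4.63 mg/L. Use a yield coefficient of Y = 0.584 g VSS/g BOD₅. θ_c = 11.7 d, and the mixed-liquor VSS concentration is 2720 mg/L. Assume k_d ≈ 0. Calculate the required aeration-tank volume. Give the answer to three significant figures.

V ≈ 847 m³

V·X = Y·Q·ΔS·θ_c gives V = 0.584 × 1860 × (186 − 4.63) × 11.7 / 2720 = 847.4 m³.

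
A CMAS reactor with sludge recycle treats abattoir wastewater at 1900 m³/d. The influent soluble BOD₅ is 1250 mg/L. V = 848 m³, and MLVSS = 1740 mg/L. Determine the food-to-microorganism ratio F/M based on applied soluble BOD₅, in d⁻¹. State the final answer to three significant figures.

F/M = Q·S₀ / (V·X) = 1900 × 1250 / (848.0 × 1740) = 1.610 g soluble BOD₅·(g VSS·d)⁻¹.

F/M ≈ 1.61 d⁻¹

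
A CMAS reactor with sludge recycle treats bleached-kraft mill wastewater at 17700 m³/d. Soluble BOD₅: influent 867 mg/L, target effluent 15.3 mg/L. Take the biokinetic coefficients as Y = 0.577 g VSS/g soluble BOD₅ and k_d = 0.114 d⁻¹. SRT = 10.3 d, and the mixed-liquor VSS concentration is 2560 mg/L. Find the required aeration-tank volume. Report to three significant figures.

Steady-state biomass mass balance: V·X·(1 + k_d·θ_c) = Y·Q·(S₀ − S)·θ_c, so V = 0.577 × 17700 × (867 − 15.3) × 10.3 / [2560 × (1 + 0.114 × 10.3)] = 8.96×10^7 / 5566 = 16097 m³.

V ≈ 16100 m³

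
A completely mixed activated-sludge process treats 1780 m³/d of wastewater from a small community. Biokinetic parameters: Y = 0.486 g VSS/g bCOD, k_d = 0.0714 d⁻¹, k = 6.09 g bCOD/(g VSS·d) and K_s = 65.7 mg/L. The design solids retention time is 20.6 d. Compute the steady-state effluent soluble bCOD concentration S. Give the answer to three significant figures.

S ≈ 2.77 mg/L

Effluent substrate depends only on kinetics and SRT: S = K_s(1 + k_d θ_c) / [θ_c(Yk − k_d) − 1] = 65.7 × (1 + 0.0714 × 20.6) / [20.6 × (0.486 × 6.09 − 0.0714) − 1] = 162.3 / 58.50 = 2.775 mg/L.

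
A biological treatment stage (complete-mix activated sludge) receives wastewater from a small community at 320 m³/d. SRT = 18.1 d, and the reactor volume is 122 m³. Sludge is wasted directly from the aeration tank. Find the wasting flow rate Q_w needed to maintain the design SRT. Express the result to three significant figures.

Q_w ≈ 6.74 m³/d

With mixed-liquor wasting, θ_c = V/Q_w, so Q_w = V/θ_c = 122.0/18.1 = 6.740 m³/d.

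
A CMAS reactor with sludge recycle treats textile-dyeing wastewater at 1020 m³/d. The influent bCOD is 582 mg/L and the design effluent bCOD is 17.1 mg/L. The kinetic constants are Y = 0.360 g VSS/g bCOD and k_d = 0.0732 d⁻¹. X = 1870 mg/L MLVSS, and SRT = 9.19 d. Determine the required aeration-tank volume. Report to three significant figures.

V ≈ 609 m³

Steady-state biomass mass balance: V·X·(1 + k_d·θ_c) = Y·Q·(S₀ − S)·θ_c, so V = 0.360 × 1020 × (582 − 17.1) × 9.19 / [1870 × (1 + 0.0732 × 9.19)] = 1.91×10^6 / 3128 = 609.4 m³.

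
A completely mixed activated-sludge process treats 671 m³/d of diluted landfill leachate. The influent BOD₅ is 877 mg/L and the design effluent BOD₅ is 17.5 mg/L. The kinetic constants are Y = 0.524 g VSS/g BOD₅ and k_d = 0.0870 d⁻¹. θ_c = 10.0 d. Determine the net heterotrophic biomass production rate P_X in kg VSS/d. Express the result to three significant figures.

Observed yield with endogenous decay: Y_obs = Y / (1 + k_d·θ_c) = 0.524 / (1 + 0.0870 × 10.0) = 0.524 / 1.870 = 0.2802 g VSS/g BOD₅.
Q·(S₀ − S) = 671 × (877 − 17.5) × 10⁻³ = 576.7 kg/d removed.
So the net sludge growth is P_X = 0.2802 × 576.7 = 161.6 kg VSS/d.

P_X ≈ 162 kg VSS/d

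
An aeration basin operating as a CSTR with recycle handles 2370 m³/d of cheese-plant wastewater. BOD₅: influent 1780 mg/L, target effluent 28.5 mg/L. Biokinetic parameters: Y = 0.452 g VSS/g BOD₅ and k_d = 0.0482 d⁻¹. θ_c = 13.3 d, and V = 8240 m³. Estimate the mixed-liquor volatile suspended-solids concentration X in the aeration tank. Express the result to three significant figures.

Solving the biomass balance for X: X = Y Q (S₀−S) θ_c / [V (1+k_d θ_c)] = 0.452 × 2370 × (1780 − 28.5) × 13.3 / [8240 × (1 + 0.0482 × 13.3)] = 1845 mg/L.

X ≈ 1850 mg/L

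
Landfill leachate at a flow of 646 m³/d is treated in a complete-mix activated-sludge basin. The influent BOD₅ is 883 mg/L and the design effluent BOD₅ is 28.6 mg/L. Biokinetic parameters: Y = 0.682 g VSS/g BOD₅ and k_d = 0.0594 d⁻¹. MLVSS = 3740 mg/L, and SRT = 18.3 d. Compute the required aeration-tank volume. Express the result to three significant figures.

From the SRT design equation V = Y Q (S₀−S) θ_c / [X (1 + k_d θ_c)] = 0.682 × 646 × (883 − 28.6) × 18.3 / [3740 × (1 + 0.0594 × 18.3)] = 6.89×10^6 / 7805 = 882.5 m³.

V ≈ 883 m³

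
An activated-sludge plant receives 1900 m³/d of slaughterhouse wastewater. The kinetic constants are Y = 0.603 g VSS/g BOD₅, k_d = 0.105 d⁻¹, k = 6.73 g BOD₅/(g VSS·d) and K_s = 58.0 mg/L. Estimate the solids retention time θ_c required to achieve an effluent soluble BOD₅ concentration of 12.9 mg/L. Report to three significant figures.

θ_c ≈ 1.58 d

At the target effluent, Y k S/(K_s+S) = 0.603×6.73×12.9/70.90 = 0.7384 d⁻¹.
θ_c = 1/(μ − k_d) = 1/(0.7384 − 0.105) = 1/0.6334 = 1.579 d.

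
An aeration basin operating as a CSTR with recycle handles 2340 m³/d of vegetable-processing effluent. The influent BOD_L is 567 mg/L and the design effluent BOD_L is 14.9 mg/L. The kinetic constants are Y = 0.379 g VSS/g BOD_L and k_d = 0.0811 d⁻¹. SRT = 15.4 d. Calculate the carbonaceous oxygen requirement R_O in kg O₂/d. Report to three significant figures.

Y_obs = Y / (1 + k_d θ_c) = 0.379 / (1 + 0.0811 × 15.4) = 0.379 / 2.249 = 0.1685.
ΔS = 567 − 14.9 = 552.1 mg/L, so the substrate removal rate is 2340 × 552.1/1000 = 1292 kg BOD_L/d.
P_X = Y_obs·Q·(S₀ − S) = 0.1685 × 1292 = 217.7 kg VSS/d.
Carbonaceous O₂ demand = substrate oxidised − cell-mass equivalent = 1292 − 1.42 × 217.7 = 982.8 kg O₂/d.

R_O ≈ 983 kg O₂/d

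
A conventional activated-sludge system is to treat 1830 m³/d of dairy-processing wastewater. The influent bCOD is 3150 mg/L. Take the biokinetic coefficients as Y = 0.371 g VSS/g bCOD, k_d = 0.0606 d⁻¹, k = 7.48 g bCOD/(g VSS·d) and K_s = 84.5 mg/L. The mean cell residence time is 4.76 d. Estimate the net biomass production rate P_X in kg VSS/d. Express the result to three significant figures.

P_X ≈ 1660 kg VSS/d

Effluent substrate depends only on kinetics and SRT: S = K_s(1 + k_d θ_c) / [θ_c(Yk − k_d) − 1] = 84.5 × (1 + 0.0606 × 4.76) / [4.76 × (0.371 × 7.48 − 0.0606) − 1] = 108.9 / 11.92 = 9.133 mg/L.
Observed yield with endogenous decay: Y_obs = Y / (1 + k_d·θ_c) = 0.371 / (1 + 0.0606 × 4.76) = 0.371 / 1.288 = 0.2879 g VSS/g bCOD.
ΔS = 3150 − 9.13 = 3141 mg/L, so the substrate removal rate is 1830 × 3141/1000 = 5748 kg bCOD/d.
Biomass produced: P_X = Y_obs·Q·ΔS = 0.2879 × 5748 ≈ 1655 kg VSS/d.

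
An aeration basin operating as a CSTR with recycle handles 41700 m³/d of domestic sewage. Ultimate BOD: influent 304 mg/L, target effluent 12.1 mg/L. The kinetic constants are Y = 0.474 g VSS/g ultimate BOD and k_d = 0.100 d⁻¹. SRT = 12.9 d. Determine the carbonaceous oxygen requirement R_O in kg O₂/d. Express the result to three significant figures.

The observed yield is Y_obs = Y/(1 + k_d·θ_c) = 0.474 / (1 + 0.100 × 12.9) = 0.474 / 2.290 = 0.2070 g VSS per g ultimate BOD removed.
Q·(S₀ − S) = 41700 × (304 − 12.1) × 10⁻³ = 12172 kg/d removed.
P_X = Y_obs·Q·(S₀ − S) = 0.2070 × 12172 = 2519 kg VSS/d.
R_O = Q·(S₀ − S) − 1.42·P_X = 12172 − 1.42 × 2519 = 8595 kg O₂/d.

R_O ≈ 8590 kg O₂/d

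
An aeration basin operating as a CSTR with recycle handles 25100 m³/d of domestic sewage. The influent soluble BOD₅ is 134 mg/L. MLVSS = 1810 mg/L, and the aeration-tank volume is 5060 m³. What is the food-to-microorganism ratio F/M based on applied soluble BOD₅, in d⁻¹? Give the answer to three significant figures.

F/M = Q·S₀ / (V·X) = 25100 × 134 / (5060 × 1810) = 0.3672 g soluble BOD₅·(g VSS·d)⁻¹.

F/M ≈ 0.367 d⁻¹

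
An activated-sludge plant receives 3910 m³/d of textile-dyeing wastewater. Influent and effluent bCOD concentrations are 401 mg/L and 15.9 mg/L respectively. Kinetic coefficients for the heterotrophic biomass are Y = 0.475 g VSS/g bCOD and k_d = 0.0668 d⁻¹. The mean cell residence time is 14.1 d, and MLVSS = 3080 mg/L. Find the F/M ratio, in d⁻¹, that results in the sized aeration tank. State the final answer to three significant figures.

Rearranging the biomass balance for a CMAS with decay, V = Y·Q·ΔS·θ_c / [X·(1+k_d θ_c)] = 0.475 × 3910 × (401 − 15.9) × 14.1 / [3080 × (1 + 0.0668 × 14.1)] = 1.01×10^7 / 5981 = 1686 m³.
F/M = Q·S₀ / (V·X) = 3910 × 401 / (1686 × 3080) = 0.3019 g bCOD·(g VSS·d)⁻¹.

F/M ≈ 0.302 d⁻¹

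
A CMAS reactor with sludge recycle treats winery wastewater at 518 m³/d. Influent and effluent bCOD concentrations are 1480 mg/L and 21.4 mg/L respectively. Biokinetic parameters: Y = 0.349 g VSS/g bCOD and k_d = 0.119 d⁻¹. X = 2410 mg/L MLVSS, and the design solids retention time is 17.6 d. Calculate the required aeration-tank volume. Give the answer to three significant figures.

Steady-state biomass mass balance: V·X·(1 + k_d·θ_c) = Y·Q·(S₀ − S)·θ_c, so V = 0.349 × 518 × (1480 − 21.4) × 17.6 / [2410 × (1 + 0.119 × 17.6)] = 4.64×10^6 / 7458 = 622.3 m³.

V ≈ 622 m³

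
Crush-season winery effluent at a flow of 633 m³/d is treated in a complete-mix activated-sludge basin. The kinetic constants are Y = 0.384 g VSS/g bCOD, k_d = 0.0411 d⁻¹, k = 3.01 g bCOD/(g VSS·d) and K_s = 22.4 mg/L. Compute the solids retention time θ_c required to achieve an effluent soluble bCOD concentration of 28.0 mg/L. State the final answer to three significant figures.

At the target effluent, Y k S/(K_s+S) = 0.384×3.01×28.0/50.40 = 0.6421 d⁻¹.
θ_c = 1/(μ − k_d) = 1/(0.6421 − 0.0411) = 1/0.6010 = 1.664 d.

θ_c ≈ 1.66 d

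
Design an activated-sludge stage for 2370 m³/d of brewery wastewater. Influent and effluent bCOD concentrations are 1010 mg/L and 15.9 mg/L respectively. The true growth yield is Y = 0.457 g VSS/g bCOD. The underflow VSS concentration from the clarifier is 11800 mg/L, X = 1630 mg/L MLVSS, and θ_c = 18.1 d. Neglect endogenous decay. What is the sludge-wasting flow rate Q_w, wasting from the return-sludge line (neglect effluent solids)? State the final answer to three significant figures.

V·X = Y·Q·ΔS·θ_c gives V = 0.457 × 2370 × (1010 − 15.9) × 18.1 / 1630 = 11956 m³.
Q_w = (V·X)/(θ_c X_r) = 11956 × 1630 / (18.1 × 11800) = 91.25 m³/d.

Q_w ≈ 91.2 m³/d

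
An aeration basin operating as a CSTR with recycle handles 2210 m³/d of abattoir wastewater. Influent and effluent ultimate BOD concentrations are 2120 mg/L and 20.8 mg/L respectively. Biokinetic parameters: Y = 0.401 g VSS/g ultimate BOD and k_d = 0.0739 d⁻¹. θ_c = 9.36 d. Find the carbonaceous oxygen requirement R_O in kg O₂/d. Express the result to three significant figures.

R_O ≈ 3080 kg O₂/d

Y_obs = Y / (1 + k_d θ_c) = 0.401 / (1 + 0.0739 × 9.36) = 0.401 / 1.692 = 0.2370.
Q·(S₀ − S) = 2210 × (2120 − 20.8) × 10⁻³ = 4639 kg/d removed.
Net sludge production P_X = 0.2370 × 4639 = 1100 kg VSS/d.
R_O = Q·ΔS − 1.42 P_X = 4639 − 1562 = 3078 kg O₂/d.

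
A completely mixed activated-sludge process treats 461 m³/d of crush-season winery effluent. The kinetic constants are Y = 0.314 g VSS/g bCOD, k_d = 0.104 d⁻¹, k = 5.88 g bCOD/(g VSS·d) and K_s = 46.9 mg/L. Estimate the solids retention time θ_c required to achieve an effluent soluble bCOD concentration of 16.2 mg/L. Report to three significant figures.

At the target effluent, Y k S/(K_s+S) = 0.314×5.88×16.2/63.10 = 0.4740 d⁻¹.
Then 1/θ_c = μ − k_d = 0.4740 − 0.104 = 0.3700 d⁻¹, giving θ_c = 2.703 d.

θ_c ≈ 2.70 d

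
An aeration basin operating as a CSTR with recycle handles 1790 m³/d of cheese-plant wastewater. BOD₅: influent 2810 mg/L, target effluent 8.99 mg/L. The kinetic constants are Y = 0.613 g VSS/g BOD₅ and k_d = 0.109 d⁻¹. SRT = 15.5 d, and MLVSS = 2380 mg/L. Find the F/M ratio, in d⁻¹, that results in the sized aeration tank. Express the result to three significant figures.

Steady-state biomass mass balance: V·X·(1 + k_d·θ_c) = Y·Q·(S₀ − S)·θ_c, so V = 0.613 × 1790 × (2810 − 8.99) × 15.5 / [2380 × (1 + 0.109 × 15.5)] = 4.76×10^7 / 6401 = 7442 m³.
Food-to-microorganism ratio F/M = Q S₀ / (V X) = 1790 × 2810 / (7442 × 2380) = 0.2840 d⁻¹.

F/M ≈ 0.284 d⁻¹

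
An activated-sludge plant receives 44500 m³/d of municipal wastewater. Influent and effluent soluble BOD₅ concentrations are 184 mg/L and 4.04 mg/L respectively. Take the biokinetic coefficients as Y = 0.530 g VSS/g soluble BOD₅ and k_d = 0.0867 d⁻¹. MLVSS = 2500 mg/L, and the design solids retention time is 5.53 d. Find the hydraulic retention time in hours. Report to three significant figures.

τ ≈ 3.42 h

Rearranging the biomass balance for a CMAS with decay, V = Y·Q·ΔS·θ_c / [X·(1+k_d θ_c)] = 0.530 × 44500 × (184 − 4.04) × 5.53 / [2500 × (1 + 0.0867 × 5.53)] = 2.35×10^7 / 3699 = 6346 m³.
Hydraulic retention time τ = V/Q = 6346 / 44500 = 0.1426 d = 3.423 h.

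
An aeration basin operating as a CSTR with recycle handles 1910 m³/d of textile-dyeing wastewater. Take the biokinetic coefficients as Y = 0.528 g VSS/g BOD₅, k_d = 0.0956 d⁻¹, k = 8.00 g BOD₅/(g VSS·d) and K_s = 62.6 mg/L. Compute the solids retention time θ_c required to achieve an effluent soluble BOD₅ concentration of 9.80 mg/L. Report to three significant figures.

θ_c ≈ 2.10 d

At the target effluent, Y k S/(K_s+S) = 0.528×8.00×9.80/72.40 = 0.5718 d⁻¹.
θ_c = 1/(μ − k_d) = 1/(0.5718 − 0.0956) = 1/0.4762 = 2.100 d.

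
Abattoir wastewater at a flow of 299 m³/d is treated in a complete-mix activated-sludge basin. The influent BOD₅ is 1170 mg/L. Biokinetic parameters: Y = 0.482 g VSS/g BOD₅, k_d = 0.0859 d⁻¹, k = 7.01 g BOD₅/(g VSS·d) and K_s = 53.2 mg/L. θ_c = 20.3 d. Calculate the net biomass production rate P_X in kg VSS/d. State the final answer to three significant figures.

P_X ≈ 61.3 kg VSS/d

Effluent substrate depends only on kinetics and SRT: S = K_s(1 + k_d θ_c) / [θ_c(Yk − k_d) − 1] = 53.2 × (1 + 0.0859 × 20.3) / [20.3 × (0.482 × 7.01 − 0.0859) − 1] = 146.0 / 65.85 = 2.217 mg/L.
Observed yield with endogenous decay: Y_obs = Y / (1 + k_d·θ_c) = 0.482 / (1 + 0.0859 × 20.3) = 0.482 / 2.744 = 0.1757 g VSS/g BOD₅.
ΔS = 1170 − 2.22 = 1168 mg/L, so the substrate removal rate is 299 × 1168/1000 = 349.2 kg BOD₅/d.
P_X = Y_obs · Q(S₀ − S) = 0.1757 × 349.2 = 61.34 kg VSS/d.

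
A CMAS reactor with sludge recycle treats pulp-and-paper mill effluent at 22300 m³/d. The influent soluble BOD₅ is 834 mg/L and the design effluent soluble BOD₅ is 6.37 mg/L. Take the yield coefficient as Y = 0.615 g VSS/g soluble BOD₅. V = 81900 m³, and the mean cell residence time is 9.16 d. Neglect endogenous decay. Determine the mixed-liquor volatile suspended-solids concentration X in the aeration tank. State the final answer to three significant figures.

X ≈ 1270 mg/L

From V·X = Y·Q·(S₀ − S)·θ_c (decay neglected): X = 0.615 × 22300 × (834 − 6.37) × 9.16 / 81900 = 1269 mg/L.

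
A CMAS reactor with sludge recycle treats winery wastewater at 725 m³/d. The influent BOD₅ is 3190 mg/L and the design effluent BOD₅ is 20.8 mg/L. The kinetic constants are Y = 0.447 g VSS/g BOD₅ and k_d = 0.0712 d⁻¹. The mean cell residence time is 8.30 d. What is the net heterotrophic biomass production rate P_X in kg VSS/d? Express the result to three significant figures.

P_X ≈ 646 kg VSS/d

Observed yield with endogenous decay: Y_obs = Y / (1 + k_d·θ_c) = 0.447 / (1 + 0.0712 × 8.30) = 0.447 / 1.591 = 0.2810 g VSS/g BOD₅.
ΔS = 3190 − 20.8 = 3169 mg/L, so the substrate removal rate is 725 × 3169/1000 = 2298 kg BOD₅/d.
So the net sludge growth is P_X = 0.2810 × 2298 = 645.6 kg VSS/d.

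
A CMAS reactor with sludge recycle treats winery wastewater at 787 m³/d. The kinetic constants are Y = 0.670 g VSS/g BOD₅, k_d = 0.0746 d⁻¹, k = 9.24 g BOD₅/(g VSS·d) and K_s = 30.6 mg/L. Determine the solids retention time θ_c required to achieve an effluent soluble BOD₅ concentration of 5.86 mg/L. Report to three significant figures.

From 1/θ_c = Y·k·S/(K_s + S) − k_d: Y·k·S/(K_s+S) = 0.670 × 9.24 × 5.86 / (30.6 + 5.86) = 0.9950 d⁻¹.
1/θ_c = 0.9950 − 0.0746 = 0.9204 d⁻¹, so θ_c = 1.086 d.

θ_c ≈ 1.09 d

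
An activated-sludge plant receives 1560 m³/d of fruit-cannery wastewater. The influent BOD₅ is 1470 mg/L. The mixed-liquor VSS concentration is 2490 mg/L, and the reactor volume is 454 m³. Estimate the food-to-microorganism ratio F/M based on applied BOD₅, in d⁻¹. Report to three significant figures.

F/M ≈ 2.03 d⁻¹

Food-to-microorganism ratio F/M = Q S₀ / (V X) = 1560 × 1470 / (454.0 × 2490) = 2.029 d⁻¹.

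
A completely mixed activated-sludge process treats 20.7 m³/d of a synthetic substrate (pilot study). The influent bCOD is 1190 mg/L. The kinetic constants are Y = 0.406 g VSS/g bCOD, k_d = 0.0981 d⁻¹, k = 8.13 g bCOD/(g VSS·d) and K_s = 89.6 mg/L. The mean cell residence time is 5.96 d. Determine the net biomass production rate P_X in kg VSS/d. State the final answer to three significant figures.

P_X ≈ 6.27 kg VSS/d

For a completely mixed reactor with recycle the Lawrence–McCarty relation gives S = K_s·(1 + k_d·θ_c) / [θ_c·(Y·k − k_d) − 1] = 89.6 × (1 + 0.0981 × 5.96) / [5.96 × (0.406 × 8.13 − 0.0981) − 1] = 142.0 / 18.09 = 7.850 mg/L.
Y_obs = Y / (1 + k_d θ_c) = 0.406 / (1 + 0.0981 × 5.96) = 0.406 / 1.585 = 0.2562.
ΔS = 1190 − 7.85 = 1182 mg/L, so the substrate removal rate is 20.7 × 1182/1000 = 24.47 kg bCOD/d.
Biomass produced: P_X = Y_obs·Q·ΔS = 0.2562 × 24.47 ≈ 6.269 kg VSS/d.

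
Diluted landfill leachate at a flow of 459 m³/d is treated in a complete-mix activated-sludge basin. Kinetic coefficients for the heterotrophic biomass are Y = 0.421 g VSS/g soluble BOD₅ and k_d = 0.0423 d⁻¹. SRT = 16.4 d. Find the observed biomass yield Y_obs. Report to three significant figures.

Observed yield with endogenous decay: Y_obs = Y / (1 + k_d·θ_c) = 0.421 / (1 + 0.0423 × 16.4) = 0.421 / 1.694 = 0.2486 g VSS/g soluble BOD₅.

Y_obs ≈ 0.249 g VSS/g soluble BOD₅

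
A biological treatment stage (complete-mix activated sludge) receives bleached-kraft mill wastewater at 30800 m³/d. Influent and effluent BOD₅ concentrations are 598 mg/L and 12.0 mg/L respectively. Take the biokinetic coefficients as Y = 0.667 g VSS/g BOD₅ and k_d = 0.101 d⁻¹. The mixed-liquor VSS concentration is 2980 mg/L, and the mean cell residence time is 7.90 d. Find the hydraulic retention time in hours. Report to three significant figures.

From the SRT design equation V = Y Q (S₀−S) θ_c / [X (1 + k_d θ_c)] = 0.667 × 30800 × (598 − 12.0) × 7.90 / [2980 × (1 + 0.101 × 7.90)] = 9.51×10^7 / 5358 = 17751 m³.
HRT = V/Q = 17751 m³ / 30800 m³·d⁻¹ = 0.5763 d × 24 = 13.83 h.

τ ≈ 13.8 h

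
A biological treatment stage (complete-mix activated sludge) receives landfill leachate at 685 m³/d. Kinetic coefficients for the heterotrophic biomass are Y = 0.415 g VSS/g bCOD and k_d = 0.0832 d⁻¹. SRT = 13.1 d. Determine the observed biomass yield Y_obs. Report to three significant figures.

Y_obs ≈ 0.199 g VSS/g bCOD

Correct the yield for decay: Y_obs = Y/(1 + k_d θ_c) = 0.415 / (1 + 0.0832 × 13.1) = 0.415 / 2.090 = 0.1986.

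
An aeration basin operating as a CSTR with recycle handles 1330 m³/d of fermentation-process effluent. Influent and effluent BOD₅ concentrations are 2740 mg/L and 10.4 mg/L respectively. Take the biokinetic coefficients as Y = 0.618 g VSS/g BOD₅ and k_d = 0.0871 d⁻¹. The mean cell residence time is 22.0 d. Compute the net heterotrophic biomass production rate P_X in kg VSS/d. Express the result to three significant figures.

P_X ≈ 769 kg VSS/d

Correct the yield for decay: Y_obs = Y/(1 + k_d θ_c) = 0.618 / (1 + 0.0871 × 22.0) = 0.618 / 2.916 = 0.2119.
Q·(S₀ − S) = 1330 × (2740 − 10.4) × 10⁻³ = 3630 kg/d removed.
P_X = Y_obs · Q(S₀ − S) = 0.2119 × 3630 = 769.3 kg VSS/d.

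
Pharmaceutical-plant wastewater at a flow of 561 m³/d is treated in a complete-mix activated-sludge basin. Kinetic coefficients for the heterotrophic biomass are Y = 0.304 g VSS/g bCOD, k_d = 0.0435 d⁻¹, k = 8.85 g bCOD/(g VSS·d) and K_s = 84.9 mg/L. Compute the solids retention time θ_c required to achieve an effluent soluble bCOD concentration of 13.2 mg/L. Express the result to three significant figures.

θ_c ≈ 3.14 d

From 1/θ_c = Y·k·S/(K_s + S) − k_d: Y·k·S/(K_s+S) = 0.304 × 8.85 × 13.2 / (84.9 + 13.2) = 0.3620 d⁻¹.
Then 1/θ_c = μ − k_d = 0.3620 − 0.0435 = 0.3185 d⁻¹, giving θ_c = 3.140 d.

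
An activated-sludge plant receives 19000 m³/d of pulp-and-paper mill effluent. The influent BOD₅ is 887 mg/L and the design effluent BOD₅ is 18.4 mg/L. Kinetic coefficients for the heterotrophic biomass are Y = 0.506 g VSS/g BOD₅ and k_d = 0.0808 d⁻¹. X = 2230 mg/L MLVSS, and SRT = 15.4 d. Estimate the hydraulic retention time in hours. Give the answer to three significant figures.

Steady-state biomass mass balance: V·X·(1 + k_d·θ_c) = Y·Q·(S₀ − S)·θ_c, so V = 0.506 × 19000 × (887 − 18.4) × 15.4 / [2230 × (1 + 0.0808 × 15.4)] = 1.29×10^8 / 5005 = 25695 m³.
Hydraulic retention time τ = V/Q = 25695 / 19000 = 1.352 d = 32.46 h.

τ ≈ 32.5 h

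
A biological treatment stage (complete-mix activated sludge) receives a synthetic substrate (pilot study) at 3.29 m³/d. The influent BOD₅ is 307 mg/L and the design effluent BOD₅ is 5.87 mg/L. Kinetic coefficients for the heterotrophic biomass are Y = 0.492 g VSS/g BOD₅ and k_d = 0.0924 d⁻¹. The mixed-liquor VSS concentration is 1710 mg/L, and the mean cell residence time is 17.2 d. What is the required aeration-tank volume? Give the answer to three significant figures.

V ≈ 1.89 m³

Rearranging the biomass balance for a CMAS with decay, V = Y·Q·ΔS·θ_c / [X·(1+k_d θ_c)] = 0.492 × 3.29 × (307 − 5.87) × 17.2 / [1710 × (1 + 0.0924 × 17.2)] = 8.38×10^3 / 4428 = 1.894 m³.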